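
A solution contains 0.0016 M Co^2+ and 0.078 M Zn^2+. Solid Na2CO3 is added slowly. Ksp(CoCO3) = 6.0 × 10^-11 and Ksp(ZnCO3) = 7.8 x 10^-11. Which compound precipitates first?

Each salt begins to precipitate when Q = Ksp, i.e. when [CO3^2-] reaches its threshold.
For CoCO3: 6.0 × 10^-11 = 0.0016 × [CO3^2-]  ⇒  [CO3^2-] = 3.8 x 10^-8 M.
For ZnCO3: 7.8 x 10^-11 = 0.078 × [CO3^2-]  ⇒  [CO3^2-] = 1.0 x 10^-9 M.
The salt with the lower threshold [CO3^2-] precipitates first: ZnCO3.

ZnCO3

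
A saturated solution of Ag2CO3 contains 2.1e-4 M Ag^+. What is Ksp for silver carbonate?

Ag2CO3(s) <=> 2 Ag^+(aq) + CO3^2-(aq)
Stoichiometry gives [CO3^2-] = (1/2)[Ag^+] = 1.05 × 10^-4 M.
Ksp = [Ag^+]^2[CO3^2-]
Ksp = (2.1 × 10^-4)^2 × 1.05 × 10^-4 = 4.6 x 10^-12

4.6 x 10^-12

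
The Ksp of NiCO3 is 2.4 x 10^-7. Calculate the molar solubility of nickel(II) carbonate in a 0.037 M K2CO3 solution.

NiCO3(s) ⇌ Ni^2+ + CO3^2-
Ksp = [Ni^2+][CO3^2-]
Let s = moles of NiCO3 that dissolve per litre. [Ni^2+] = s, [CO3^2-] = 0.037 + s ≈ 0.037 (since CO3^2- from K2CO3 dominates).
Ksp ≈ s × 0.037
s = 6.5 x 10^-6 M
Check: s = 6.5 x 10^-6 ≪ 0.037, so the approximation is valid.

6.5 × 10^-6 M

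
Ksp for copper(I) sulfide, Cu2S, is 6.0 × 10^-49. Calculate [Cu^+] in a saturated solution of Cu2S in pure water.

[Cu^+] ≈ 1.1e-16 M

Cu2S(s) ⇌ 2 Cu^+ + S^2-
Ksp = [Cu^+]^2[S^2-]
For each mole of Cu2S that dissolves: [Cu^+] = 2s, [S^2-] = s.
Substituting: Ksp = (2s)^2s = 4s^3
s^3 = 6.0 × 10^-49 / 4, so s = 5.31 × 10^-17 M
[Cu^+] = 2s = 1.1 × 10^-16 M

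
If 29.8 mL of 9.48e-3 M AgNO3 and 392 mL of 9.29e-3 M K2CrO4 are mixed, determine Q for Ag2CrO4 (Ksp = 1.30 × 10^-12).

Total volume = 29.8 + 392 = 421.8 mL.
[Ag^+] = 9.48 × 10^-3 × (29.8/421.8) = 6.698 × 10^-4 M
[CrO4^2-] = 9.29 × 10^-3 × (392/421.8) = 8.634 × 10^-3 M
Ag2CrO4(s) ⇌ 2 Ag^+(aq) + CrO4^2-(aq), so Q = [Ag^+]^2[CrO4^2-]
Q = (6.698 x 10^-4)^2(8.634 × 10^-3) = 3.87 × 10^-9
Q > Ksp, so Ag2CrO4 will precipitate.

3.87 x 10^-9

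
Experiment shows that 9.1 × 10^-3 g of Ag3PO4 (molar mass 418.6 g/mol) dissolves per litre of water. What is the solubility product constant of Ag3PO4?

Molar solubility s = (9.1 x 10^-3 g/L) / (418.6 g/mol) = 2.17 x 10^-5 M.
Ag3PO4(s) <=> 3 Ag^+(aq) + PO4^3-(aq)
For each mole of Ag3PO4 that dissolves: [Ag^+] = 3s, [PO4^3-] = s.
Ksp = [Ag^+]^3[PO4^3-]
Ksp = (3s)^3s = 27s^4
Ksp = 27 × (2.17 × 10^-5)^4 = 6.0 × 10^-18

Ksp ≈ 6.0e-18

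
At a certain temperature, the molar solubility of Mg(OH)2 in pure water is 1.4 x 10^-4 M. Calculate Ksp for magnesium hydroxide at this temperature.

Mg(OH)2(s) <=> Mg^2+ + 2 OH^-
Let s = molar solubility. Then [Mg^2+] = s and [OH^-] = 2s.
Ksp = [Mg^2+][OH^-]^2
So Ksp = s × (2s)^2 = 4s^3
Ksp = 4 × (1.4 × 10^-4)^3 = 1.1 × 10^-11

Ksp = 1.1 x 10^-11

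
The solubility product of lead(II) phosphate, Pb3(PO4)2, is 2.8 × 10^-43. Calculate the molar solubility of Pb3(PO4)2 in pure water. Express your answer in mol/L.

Pb3(PO4)2(s) ⇌ 3 Pb^2+(aq) + 2 PO4^3-(aq)
Ksp = [Pb^2+]^3[PO4^3-]^2
If s mol/L of Pb3(PO4)2 dissolves, [Pb^2+] = 3s and [PO4^3-] = 2s.
Substituting: Ksp = (3s)^3(2s)^2 = 108s^5
s = (2.8 × 10^-43 / 108)^(1/5) = 1.2 × 10^-9 M

s ≈ 1.2 x 10^-9 M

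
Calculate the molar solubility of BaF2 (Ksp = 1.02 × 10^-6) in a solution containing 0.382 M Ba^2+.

BaF2(s) <=> Ba^2+(aq) + 2 F^-(aq)
Ksp = [Ba^2+][F^-]^2
Let s be the molar solubility in this solution. [Ba^2+] = 0.382 + s ≈ 0.382, [F^-] = 2s (common-ion effect: Ba^2+ is already 0.382 M).
Ksp ≈ 0.382 × (2s)^2
s = 8.17 × 10^-4 M
Check: s = 8.2 × 10^-4 ≪ 0.382, so the approximation is valid.

8.17e-4 M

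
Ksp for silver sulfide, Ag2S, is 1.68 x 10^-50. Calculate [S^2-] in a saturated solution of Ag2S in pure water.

[S^2-] ≈ 1.61 x 10^-17 M

Ag2S(s) ⇌ 2 Ag^+ + S^2-
Ksp = [Ag^+]^2[S^2-]
With molar solubility s: [Ag^+] = 2s, [S^2-] = s.
Substituting: Ksp = (2s)^2s = 4s^3
s = (1.68 x 10^-50 / 4)^(1/3) = 1.613 × 10^-17 M
[S^2-] = s = 1.61 × 10^-17 M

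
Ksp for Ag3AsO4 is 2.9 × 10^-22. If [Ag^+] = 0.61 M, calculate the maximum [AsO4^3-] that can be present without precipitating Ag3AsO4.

[AsO4^3-] = 1.3e-21 M

Ag3AsO4(s) <=> 3 Ag^+ + AsO4^3-
Ksp = [Ag^+]^3[AsO4^3-]
Precipitation begins when Q = Ksp. With [Ag^+] = 0.61 M:
2.9 × 10^-22 = (0.61)^3 × [AsO4^3-]
[AsO4^3-] = (2.9 × 10^-22 / 2.27 × 10^-1) = 1.3 × 10^-21 M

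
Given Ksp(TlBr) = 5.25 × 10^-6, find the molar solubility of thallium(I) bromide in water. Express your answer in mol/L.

TlBr(s) ⇌ Tl^+ + Br^-
Ksp = [Tl^+][Br^-]
With molar solubility s: [Tl^+] = s, [Br^-] = s.
Ksp = s × s = s^2
s = √(5.25 × 10^-6) = 2.29 x 10^-3 M

2.29 x 10^-3 M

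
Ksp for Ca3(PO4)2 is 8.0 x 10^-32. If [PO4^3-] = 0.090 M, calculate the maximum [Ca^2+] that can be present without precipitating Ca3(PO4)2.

Ca3(PO4)2(s) ⇌ 3 Ca^2+ + 2 PO4^3-
Ksp = [Ca^2+]^3[PO4^3-]^2
Precipitation begins when Q = Ksp. With [PO4^3-] = 0.090 M:
8.0 x 10^-32 = (0.090)^2 × [Ca^2+]^3
[Ca^2+] = (8.0 x 10^-32 / 8.10 x 10^-3)^(1/3) = 2.1 × 10^-10 M

[Ca^2+] = 2.1 × 10^-10 M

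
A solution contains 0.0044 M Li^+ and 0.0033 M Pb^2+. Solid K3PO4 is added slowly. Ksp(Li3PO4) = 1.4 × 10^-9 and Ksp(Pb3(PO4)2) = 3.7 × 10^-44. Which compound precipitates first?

Pb3(PO4)2

Precipitation of each salt starts when its ion product equals its Ksp.
For Li3PO4: 1.4 × 10^-9 = (0.0044)^3 × [PO4^3-]  ⇒  [PO4^3-] = 1.6 × 10^-2 M.
For Pb3(PO4)2: 3.7 × 10^-44 = (0.0033)^3 × [PO4^3-]^2  ⇒  [PO4^3-] = 1.0 × 10^-18 M.
The salt with the lower threshold [PO4^3-] precipitates first: Pb3(PO4)2.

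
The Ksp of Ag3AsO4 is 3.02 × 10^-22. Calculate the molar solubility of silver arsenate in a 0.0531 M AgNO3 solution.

Ag3AsO4(s) ⇌ 3 Ag^+ + AsO4^3-
Ksp = [Ag^+]^3[AsO4^3-]
Let s = moles of Ag3AsO4 that dissolve per litre. [Ag^+] = 0.0531 + 3s ≈ 0.0531, [AsO4^3-] = s (common-ion effect: Ag^+ is already 0.0531 M).
Ksp ≈ (0.0531)^3 × s
s = 2.02 × 10^-18 M
Check: 3s = 6.1 × 10^-18 ≪ 0.0531, so the approximation is valid.

s ≈ 2.02 x 10^-18 M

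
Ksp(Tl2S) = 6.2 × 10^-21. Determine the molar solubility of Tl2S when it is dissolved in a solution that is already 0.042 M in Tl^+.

Tl2S(s) <=> 2 Tl^+ + S^2-
Ksp = [Tl^+]^2[S^2-]
Let s = moles of Tl2S that dissolve per litre. [Tl^+] = 0.042 + 2s ≈ 0.042, [S^2-] = s (Ksp is small, so little additional dissolves).
Ksp ≈ (0.042)^2 × s
s = 3.5 × 10^-18 M
Check: 2s = 7.0 × 10^-18 ≪ 0.042, so the approximation is valid.

3.5 × 10^-18 M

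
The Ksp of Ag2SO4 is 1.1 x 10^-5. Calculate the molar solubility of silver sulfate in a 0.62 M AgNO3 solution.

s ≈ 2.9 × 10^-5 M

Ag2SO4(s) ⇌ 2 Ag^+ + SO4^2-
Ksp = [Ag^+]^2[SO4^2-]
If s mol/L dissolves here, [Ag^+] = 0.62 + 2s ≈ 0.62, [SO4^2-] = s (common-ion effect: Ag^+ is already 0.62 M).
Ksp ≈ (0.62)^2 × s
s = 2.9 × 10^-5 M
Check: 2s = 5.7 × 10^-5 ≪ 0.62, so the approximation is valid.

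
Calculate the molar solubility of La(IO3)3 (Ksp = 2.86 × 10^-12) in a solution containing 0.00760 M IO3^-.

s = 6.52e-6 M

La(IO3)3(s) <=> La^3+ + 3 IO3^-
Ksp = [La^3+][IO3^-]^3
Let s be the molar solubility in this solution. [La^3+] = s, [IO3^-] = 0.00760 + 3s ≈ 0.00760 (Ksp is small, so little additional dissolves).
Ksp ≈ s × (0.00760)^3
s = 6.52 × 10^-6 M
Check: 3s = 2.0 x 10^-5 ≪ 0.00760, so the approximation is valid.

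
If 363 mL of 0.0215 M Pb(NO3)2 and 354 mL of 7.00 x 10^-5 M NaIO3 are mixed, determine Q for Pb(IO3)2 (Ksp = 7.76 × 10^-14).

Total volume = 363 + 354 = 717 mL.
[Pb^2+] = 2.15 × 10^-2 × (363/717) = 1.088 × 10^-2 M
[IO3^-] = 7.00 x 10^-5 × (354/717) = 3.456 × 10^-5 M
Pb(IO3)2(s) ⇌ Pb^2+ + 2 IO3^-, so Q = [Pb^2+][IO3^-]^2
Q = (1.088 × 10^-2)(3.456 × 10^-5)^2 = 1.30 x 10^-11
Q > Ksp, so Pb(IO3)2 will precipitate.

Q ≈ 1.30e-11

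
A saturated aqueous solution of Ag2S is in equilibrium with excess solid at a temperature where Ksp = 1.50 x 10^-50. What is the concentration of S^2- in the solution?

Ag2S(s) ⇌ 2 Ag^+(aq) + S^2-(aq)
Ksp = [Ag^+]^2[S^2-]
If s mol/L of Ag2S dissolves, [Ag^+] = 2s and [S^2-] = s.
Substituting: Ksp = (2s)^2s = 4s^3
s = (1.50 x 10^-50 / 4)^(1/3) = 1.554 × 10^-17 M
[S^2-] = s = 1.55 × 10^-17 M

[S^2-] = 1.55 × 10^-17 M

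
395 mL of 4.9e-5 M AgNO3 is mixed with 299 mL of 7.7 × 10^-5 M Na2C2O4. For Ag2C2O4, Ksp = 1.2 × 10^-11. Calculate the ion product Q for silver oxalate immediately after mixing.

Total volume = 395 + 299 = 694 mL.
[Ag^+] = 4.9 × 10^-5 × (395/694) = 2.79 x 10^-5 M
[C2O4^2-] = 7.7 × 10^-5 × (299/694) = 3.32 × 10^-5 M
Ag2C2O4(s) <=> 2 Ag^+(aq) + C2O4^2-(aq), so Q = [Ag^+]^2[C2O4^2-]
Q = (2.79 × 10^-5)^2(3.32 x 10^-5) = 2.6 × 10^-14
Q < Ksp, so no precipitate of Ag2C2O4 forms.

2.6e-14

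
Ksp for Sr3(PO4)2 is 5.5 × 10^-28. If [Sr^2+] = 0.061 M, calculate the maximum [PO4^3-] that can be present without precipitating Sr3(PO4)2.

1.6e-12 M

Sr3(PO4)2(s) <=> 3 Sr^2+ + 2 PO4^3-
Ksp = [Sr^2+]^3[PO4^3-]^2
Precipitation begins when Q = Ksp. With [Sr^2+] = 0.061 M:
5.5 × 10^-28 = (0.061)^3 × [PO4^3-]^2
[PO4^3-] = (5.5 × 10^-28 / 2.27 × 10^-4)^(1/2) = 1.6 × 10^-12 M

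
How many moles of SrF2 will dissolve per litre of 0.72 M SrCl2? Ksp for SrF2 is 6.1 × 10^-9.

SrF2(s) ⇌ Sr^2+ + 2 F^-
Ksp = [Sr^2+][F^-]^2
Let s = moles of SrF2 that dissolve per litre. [Sr^2+] = 0.72 + s ≈ 0.72, [F^-] = 2s (common-ion effect: Sr^2+ is already 0.72 M).
Ksp ≈ 0.72 × (2s)^2
s = 4.6 × 10^-5 M
Check: s = 4.6 × 10^-5 ≪ 0.72, so the approximation is valid.

4.6e-5 M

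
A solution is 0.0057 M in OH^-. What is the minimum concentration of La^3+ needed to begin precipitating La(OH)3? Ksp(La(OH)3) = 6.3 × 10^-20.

3.4e-13 M

La(OH)3(s) ⇌ La^3+(aq) + 3 OH^-(aq)
Ksp = [La^3+][OH^-]^3
Precipitation begins when Q = Ksp. With [OH^-] = 0.0057 M:
6.3 × 10^-20 = (0.0057)^3 × [La^3+]
[La^3+] = (6.3 × 10^-20 / 1.85 × 10^-7) = 3.4 × 10^-13 M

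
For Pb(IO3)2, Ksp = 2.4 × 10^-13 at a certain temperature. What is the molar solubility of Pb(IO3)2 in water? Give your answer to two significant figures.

Pb(IO3)2(s) ⇌ Pb^2+ + 2 IO3^-
Ksp = [Pb^2+][IO3^-]^2
Let s = molar solubility. Then [Pb^2+] = s and [IO3^-] = 2s.
Ksp = s(2s)^2 = 4s^3
s = (2.4 × 10^-13 / 4)^(1/3) = 3.9 × 10^-5 M

s ≈ 3.9e-5 M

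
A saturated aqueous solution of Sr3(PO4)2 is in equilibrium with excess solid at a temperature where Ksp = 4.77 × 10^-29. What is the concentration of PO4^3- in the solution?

[PO4^3-] = 1.70 x 10^-6 M

Sr3(PO4)2(s) ⇌ 3 Sr^2+ + 2 PO4^3-
Ksp = [Sr^2+]^3[PO4^3-]^2
If s mol/L of Sr3(PO4)2 dissolves, [Sr^2+] = 3s and [PO4^3-] = 2s.
So Ksp = (3s)^3 × (2s)^2 = 108s^5
s = (4.77 × 10^-29 / 108)^(1/5) = 8.492 x 10^-7 M
[PO4^3-] = 2s = 1.70 × 10^-6 M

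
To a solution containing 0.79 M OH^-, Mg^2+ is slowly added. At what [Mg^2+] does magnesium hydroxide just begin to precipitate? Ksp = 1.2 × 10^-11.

[Mg^2+] ≈ 1.9 x 10^-11 M

Mg(OH)2(s) ⇌ Mg^2+(aq) + 2 OH^-(aq)
Ksp = [Mg^2+][OH^-]^2
Precipitation begins when Q = Ksp. With [OH^-] = 0.79 M:
1.2 × 10^-11 = (0.79)^2 × [Mg^2+]
[Mg^2+] = (1.2 × 10^-11 / 6.24 × 10^-1) = 1.9 × 10^-11 M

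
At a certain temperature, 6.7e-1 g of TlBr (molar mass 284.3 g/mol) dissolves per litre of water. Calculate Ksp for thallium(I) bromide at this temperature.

Molar solubility s = (6.7 × 10^-1 g/L) / (284.3 g/mol) = 2.36 × 10^-3 M.
TlBr(s) <=> Tl^+ + Br^-
If s mol/L of TlBr dissolves, [Tl^+] = s and [Br^-] = s.
Ksp = [Tl^+][Br^-]
Ksp = (s)(s) = s^2
With s = 2.36 × 10^-3: Ksp = 5.6 × 10^-6

Ksp ≈ 5.6 × 10^-6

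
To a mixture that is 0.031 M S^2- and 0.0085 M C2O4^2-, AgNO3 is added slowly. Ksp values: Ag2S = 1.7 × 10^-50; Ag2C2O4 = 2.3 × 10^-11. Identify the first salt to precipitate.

Ag2S

Each salt begins to precipitate when Q = Ksp, i.e. when [Ag^+] reaches its threshold.
For Ag2S: 1.7 × 10^-50 = 0.031 × [Ag^+]^2  ⇒  [Ag^+] = 7.4 × 10^-25 M.
For Ag2C2O4: 2.3 × 10^-11 = 0.0085 × [Ag^+]^2  ⇒  [Ag^+] = 5.2 × 10^-5 M.
The salt with the lower threshold [Ag^+] precipitates first: Ag2S.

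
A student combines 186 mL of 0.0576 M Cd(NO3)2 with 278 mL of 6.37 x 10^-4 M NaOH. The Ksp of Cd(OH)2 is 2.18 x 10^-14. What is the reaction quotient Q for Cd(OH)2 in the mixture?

Q = 3.36 x 10^-9

Total volume = 186 + 278 = 464 mL.
[Cd^2+] = 5.76 × 10^-2 × (186/464) = 2.309 × 10^-2 M
[OH^-] = 6.37 x 10^-4 × (278/464) = 3.817 × 10^-4 M
Cd(OH)2(s) ⇌ Cd^2+ + 2 OH^-, so Q = [Cd^2+][OH^-]^2
Q = (2.309 × 10^-2)(3.817 × 10^-4)^2 = 3.36 × 10^-9
Q > Ksp, so Cd(OH)2 will precipitate.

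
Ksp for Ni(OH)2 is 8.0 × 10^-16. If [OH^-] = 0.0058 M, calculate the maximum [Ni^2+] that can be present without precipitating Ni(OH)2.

[Ni^2+] ≈ 2.4e-11 M

Ni(OH)2(s) ⇌ Ni^2+(aq) + 2 OH^-(aq)
Ksp = [Ni^2+][OH^-]^2
Precipitation begins when Q = Ksp. With [OH^-] = 0.0058 M:
8.0 × 10^-16 = (0.0058)^2 × [Ni^2+]
[Ni^2+] = (8.0 × 10^-16 / 3.36 × 10^-5) = 2.4 × 10^-11 M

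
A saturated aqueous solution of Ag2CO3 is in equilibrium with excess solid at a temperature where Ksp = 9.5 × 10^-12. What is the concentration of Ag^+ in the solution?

2.7e-4 M

Ag2CO3(s) ⇌ 2 Ag^+(aq) + CO3^2-(aq)
Ksp = [Ag^+]^2[CO3^2-]
Let s = molar solubility. Then [Ag^+] = 2s and [CO3^2-] = s.
Ksp = (2s)^2s = 4s^3
s = (9.5 × 10^-12 / 4)^(1/3) = 1.33 × 10^-4 M
[Ag^+] = 2s = 2.7 × 10^-4 M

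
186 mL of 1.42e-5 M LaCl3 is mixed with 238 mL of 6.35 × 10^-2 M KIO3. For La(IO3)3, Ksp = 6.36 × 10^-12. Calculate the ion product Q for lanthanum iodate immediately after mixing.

Q ≈ 2.82 × 10^-10

Total volume = 186 + 238 = 424 mL.
[La^3+] = 1.42 × 10^-5 × (186/424) = 6.229 × 10^-6 M
[IO3^-] = 6.35 × 10^-2 × (238/424) = 3.564 × 10^-2 M
La(IO3)3(s) <=> La^3+ + 3 IO3^-, so Q = [La^3+][IO3^-]^3
Q = (6.229 × 10^-6)(3.564 × 10^-2)^3 = 2.82 × 10^-10
Q > Ksp, so La(IO3)3 will precipitate.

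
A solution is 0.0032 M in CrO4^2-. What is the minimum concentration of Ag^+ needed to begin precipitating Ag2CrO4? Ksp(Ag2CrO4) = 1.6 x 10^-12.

[Ag^+] ≈ 2.2 x 10^-5 M

Ag2CrO4(s) <=> 2 Ag^+(aq) + CrO4^2-(aq)
Ksp = [Ag^+]^2[CrO4^2-]
Precipitation begins when Q = Ksp. With [CrO4^2-] = 0.0032 M:
1.6 x 10^-12 = (0.0032) × [Ag^+]^2
[Ag^+] = (1.6 x 10^-12 / 3.2 x 10^-3)^(1/2) = 2.2 x 10^-5 M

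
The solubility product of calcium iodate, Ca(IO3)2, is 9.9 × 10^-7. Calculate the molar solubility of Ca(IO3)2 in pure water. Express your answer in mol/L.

Ca(IO3)2(s) ⇌ Ca^2+ + 2 IO3^-
Ksp = [Ca^2+][IO3^-]^2
Let s = molar solubility. Then [Ca^2+] = s and [IO3^-] = 2s.
Ksp = s(2s)^2 = 4s^3
s = (9.9 × 10^-7 / 4)^(1/3) = 6.3 × 10^-3 M

6.3e-3 M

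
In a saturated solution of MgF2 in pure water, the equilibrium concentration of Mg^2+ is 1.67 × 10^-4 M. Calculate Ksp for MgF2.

Ksp ≈ 1.86e-11

MgF2(s) ⇌ Mg^2+(aq) + 2 F^-(aq)
Stoichiometry gives [F^-] = (2/1)[Mg^2+] = 3.340 × 10^-4 M.
Ksp = [Mg^2+][F^-]^2
Ksp = 1.67 × 10^-4 × (3.340 × 10^-4)^2 = 1.86 x 10^-11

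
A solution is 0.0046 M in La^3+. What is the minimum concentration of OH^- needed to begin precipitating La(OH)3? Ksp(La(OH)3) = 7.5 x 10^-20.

La(OH)3(s) ⇌ La^3+ + 3 OH^-
Ksp = [La^3+][OH^-]^3
Precipitation begins when Q = Ksp. With [La^3+] = 0.0046 M:
7.5 x 10^-20 = (0.0046) × [OH^-]^3
[OH^-] = (7.5 x 10^-20 / 4.6 × 10^-3)^(1/3) = 2.5 × 10^-6 M

[OH^-] ≈ 2.5e-6 M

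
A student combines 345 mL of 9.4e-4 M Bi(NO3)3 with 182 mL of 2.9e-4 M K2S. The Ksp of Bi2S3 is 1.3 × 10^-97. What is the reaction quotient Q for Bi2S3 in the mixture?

Total volume = 345 + 182 = 527 mL.
[Bi^3+] = 9.4 × 10^-4 × (345/527) = 6.15 × 10^-4 M
[S^2-] = 2.9 × 10^-4 × (182/527) = 1.00 × 10^-4 M
Bi2S3(s) ⇌ 2 Bi^3+ + 3 S^2-, so Q = [Bi^3+]^2[S^2-]^3
Q = (6.15 × 10^-4)^2(1.00 × 10^-4)^3 = 3.8 × 10^-19
Q > Ksp, so Bi2S3 will precipitate.

3.8e-19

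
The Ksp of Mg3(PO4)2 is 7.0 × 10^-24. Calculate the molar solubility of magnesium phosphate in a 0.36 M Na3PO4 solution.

1.3 × 10^-8 M

Mg3(PO4)2(s) ⇌ 3 Mg^2+ + 2 PO4^3-
Ksp = [Mg^2+]^3[PO4^3-]^2
Let s = moles of Mg3(PO4)2 that dissolve per litre. [Mg^2+] = 3s, [PO4^3-] = 0.36 + 2s ≈ 0.36 (since PO4^3- from Na3PO4 dominates).
Ksp ≈ (3s)^3 × (0.36)^2
s = 1.3 × 10^-8 M
Check: 2s = 2.5 × 10^-8 ≪ 0.36, so the approximation is valid.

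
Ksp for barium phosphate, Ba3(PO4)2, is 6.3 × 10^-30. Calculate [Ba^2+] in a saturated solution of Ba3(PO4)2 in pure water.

Ba3(PO4)2(s) ⇌ 3 Ba^2+ + 2 PO4^3-
Ksp = [Ba^2+]^3[PO4^3-]^2
For each mole of Ba3(PO4)2 that dissolves: [Ba^2+] = 3s, [PO4^3-] = 2s.
So Ksp = (3s)^3 × (2s)^2 = 108s^5
s^5 = 6.3 × 10^-30 / 108, so s = 5.66 × 10^-7 M
[Ba^2+] = 3s = 1.7 × 10^-6 M

1.7 × 10^-6 M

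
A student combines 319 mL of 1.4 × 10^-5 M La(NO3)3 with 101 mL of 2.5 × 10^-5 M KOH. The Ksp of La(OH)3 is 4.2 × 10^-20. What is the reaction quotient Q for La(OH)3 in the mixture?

Total volume = 319 + 101 = 420 mL.
[La^3+] = 1.4 × 10^-5 × (319/420) = 1.06 x 10^-5 M
[OH^-] = 2.5 x 10^-5 × (101/420) = 6.01 x 10^-6 M
La(OH)3(s) ⇌ La^3+(aq) + 3 OH^-(aq), so Q = [La^3+][OH^-]^3
Q = (1.06 × 10^-5)(6.01 x 10^-6)^3 = 2.3 x 10^-21
Q < Ksp, so no precipitate of La(OH)3 forms.

Q ≈ 2.3 × 10^-21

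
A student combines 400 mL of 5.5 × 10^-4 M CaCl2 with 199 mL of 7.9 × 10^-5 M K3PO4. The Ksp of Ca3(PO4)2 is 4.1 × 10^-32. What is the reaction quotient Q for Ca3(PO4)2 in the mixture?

Total volume = 400 + 199 = 599 mL.
[Ca^2+] = 5.5 x 10^-4 × (400/599) = 3.67 × 10^-4 M
[PO4^3-] = 7.9 × 10^-5 × (199/599) = 2.62 × 10^-5 M
Ca3(PO4)2(s) <=> 3 Ca^2+(aq) + 2 PO4^3-(aq), so Q = [Ca^2+]^3[PO4^3-]^2
Q = (3.67 x 10^-4)^3(2.62 × 10^-5)^2 = 3.4 x 10^-20
Q > Ksp, so Ca3(PO4)2 will precipitate.

Q = 3.4e-20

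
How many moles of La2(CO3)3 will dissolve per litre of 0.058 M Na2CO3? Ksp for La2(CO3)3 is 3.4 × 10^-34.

La2(CO3)3(s) ⇌ 2 La^3+ + 3 CO3^2-
Ksp = [La^3+]^2[CO3^2-]^3
Let s = moles of La2(CO3)3 that dissolve per litre. [La^3+] = 2s, [CO3^2-] = 0.058 + 3s ≈ 0.058 (Ksp is small, so little additional dissolves).
Ksp ≈ (2s)^2 × (0.058)^3
s = 6.6 × 10^-16 M
Check: 3s = 2.0 × 10^-15 ≪ 0.058, so the approximation is valid.

s ≈ 6.6e-16 M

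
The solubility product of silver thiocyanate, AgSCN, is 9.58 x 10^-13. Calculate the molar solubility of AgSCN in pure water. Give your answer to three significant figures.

AgSCN(s) ⇌ Ag^+ + SCN^-
Ksp = [Ag^+][SCN^-]
With molar solubility s: [Ag^+] = s, [SCN^-] = s.
Ksp = (s)(s) = s^2
s = (9.58 x 10^-13)^(1/2) = 9.79 × 10^-7 M

s ≈ 9.79e-7 M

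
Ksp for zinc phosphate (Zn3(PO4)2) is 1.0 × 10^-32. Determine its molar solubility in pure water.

s = 1.6e-7 M

Zn3(PO4)2(s) ⇌ 3 Zn^2+ + 2 PO4^3-
Ksp = [Zn^2+]^3[PO4^3-]^2
For each mole of Zn3(PO4)2 that dissolves: [Zn^2+] = 3s, [PO4^3-] = 2s.
Ksp = (3s)^3(2s)^2 = 108s^5
s = (1.0 × 10^-32 / 108)^(1/5) = 1.6 × 10^-7 M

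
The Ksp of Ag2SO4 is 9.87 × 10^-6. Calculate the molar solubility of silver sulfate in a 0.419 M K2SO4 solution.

s = 2.43 × 10^-3 M

Ag2SO4(s) <=> 2 Ag^+ + SO4^2-
Ksp = [Ag^+]^2[SO4^2-]
Let s be the molar solubility in this solution. [Ag^+] = 2s, [SO4^2-] = 0.419 + s ≈ 0.419 (since SO4^2- from K2SO4 dominates).
Ksp ≈ (2s)^2 × 0.419
s = 2.43 × 10^-3 M
Check: s = 2.4 × 10^-3 ≪ 0.419, so the approximation is valid.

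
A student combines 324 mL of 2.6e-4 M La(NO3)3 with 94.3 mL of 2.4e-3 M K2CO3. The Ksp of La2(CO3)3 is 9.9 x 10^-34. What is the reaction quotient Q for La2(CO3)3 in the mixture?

Q ≈ 6.4 × 10^-18

Total volume = 324 + 94.3 = 418.3 mL.
[La^3+] = 2.6 × 10^-4 × (324/418.3) = 2.01 × 10^-4 M
[CO3^2-] = 2.4 × 10^-3 × (94.3/418.3) = 5.41 × 10^-4 M
La2(CO3)3(s) <=> 2 La^3+ + 3 CO3^2-, so Q = [La^3+]^2[CO3^2-]^3
Q = (2.01 x 10^-4)^2(5.41 × 10^-4)^3 = 6.4 x 10^-18
Q > Ksp, so La2(CO3)3 will precipitate.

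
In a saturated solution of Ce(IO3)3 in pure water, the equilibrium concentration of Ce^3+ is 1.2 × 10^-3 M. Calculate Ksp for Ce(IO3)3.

Ce(IO3)3(s) ⇌ Ce^3+(aq) + 3 IO3^-(aq)
Stoichiometry gives [IO3^-] = (3/1)[Ce^3+] = 3.60 x 10^-3 M.
Ksp = [Ce^3+][IO3^-]^3
Ksp = 1.2 × 10^-3 × (3.60 × 10^-3)^3 = 5.6 × 10^-11

Ksp = 5.6 × 10^-11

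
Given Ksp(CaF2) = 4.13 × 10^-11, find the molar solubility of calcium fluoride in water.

CaF2(s) ⇌ Ca^2+(aq) + 2 F^-(aq)
Ksp = [Ca^2+][F^-]^2
With molar solubility s: [Ca^2+] = s, [F^-] = 2s.
Substituting: Ksp = s(2s)^2 = 4s^3
Solving, s = (4.13 × 10^-11/4)^(1/3) = 2.18 × 10^-4 M

s = 2.18 × 10^-4 M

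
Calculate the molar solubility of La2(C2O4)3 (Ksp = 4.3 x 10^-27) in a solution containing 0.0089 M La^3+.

La2(C2O4)3(s) ⇌ 2 La^3+(aq) + 3 C2O4^2-(aq)
Ksp = [La^3+]^2[C2O4^2-]^3
Let s = moles of La2(C2O4)3 that dissolve per litre. [La^3+] = 0.0089 + 2s ≈ 0.0089, [C2O4^2-] = 3s (since the La^3+ already present dominates).
Ksp ≈ (0.0089)^2 × (3s)^3
s = 1.3 × 10^-8 M
Check: 2s = 2.5 x 10^-8 ≪ 0.0089, so the approximation is valid.

s ≈ 1.3e-8 M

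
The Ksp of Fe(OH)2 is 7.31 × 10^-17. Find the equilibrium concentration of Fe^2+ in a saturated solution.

[Fe^2+] ≈ 2.63 x 10^-6 M

Fe(OH)2(s) ⇌ Fe^2+(aq) + 2 OH^-(aq)
Ksp = [Fe^2+][OH^-]^2
With molar solubility s: [Fe^2+] = s, [OH^-] = 2s.
Substituting: Ksp = s(2s)^2 = 4s^3
Solving, s = (7.31 × 10^-17/4)^(1/3) = 2.634 × 10^-6 M
[Fe^2+] = s = 2.63 × 10^-6 M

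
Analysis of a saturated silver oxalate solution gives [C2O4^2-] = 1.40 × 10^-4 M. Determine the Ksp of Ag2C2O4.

Ksp ≈ 1.10 × 10^-11

Ag2C2O4(s) <=> 2 Ag^+(aq) + C2O4^2-(aq)
Stoichiometry gives [Ag^+] = (2/1)[C2O4^2-] = 2.800 x 10^-4 M.
Ksp = [Ag^+]^2[C2O4^2-]
Ksp = (2.800 × 10^-4)^2 × 1.40 x 10^-4 = 1.10 × 10^-11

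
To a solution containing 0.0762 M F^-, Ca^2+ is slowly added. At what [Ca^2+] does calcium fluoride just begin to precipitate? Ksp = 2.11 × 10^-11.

CaF2(s) <=> Ca^2+(aq) + 2 F^-(aq)
Ksp = [Ca^2+][F^-]^2
Precipitation begins when Q = Ksp. With [F^-] = 0.0762 M:
2.11 × 10^-11 = (0.0762)^2 × [Ca^2+]
[Ca^2+] = (2.11 × 10^-11 / 5.806 x 10^-3) = 3.63 x 10^-9 M

3.63 × 10^-9 M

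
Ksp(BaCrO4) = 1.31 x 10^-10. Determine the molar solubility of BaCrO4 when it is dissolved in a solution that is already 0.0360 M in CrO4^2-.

3.64 × 10^-9 M

BaCrO4(s) <=> Ba^2+ + CrO4^2-
Ksp = [Ba^2+][CrO4^2-]
Let s = moles of BaCrO4 that dissolve per litre. [Ba^2+] = s, [CrO4^2-] = 0.0360 + s ≈ 0.0360 (since the CrO4^2- already present dominates).
Ksp ≈ s × 0.0360
s = 3.64 × 10^-9 M
Check: s = 3.6 x 10^-9 ≪ 0.0360, so the approximation is valid.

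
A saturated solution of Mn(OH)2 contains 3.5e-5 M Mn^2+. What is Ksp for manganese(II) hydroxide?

1.7 x 10^-13

Mn(OH)2(s) ⇌ Mn^2+ + 2 OH^-
Stoichiometry gives [OH^-] = (2/1)[Mn^2+] = 7.00 x 10^-5 M.
Ksp = [Mn^2+][OH^-]^2
Ksp = 3.5 × 10^-5 × (7.00 x 10^-5)^2 = 1.7 × 10^-13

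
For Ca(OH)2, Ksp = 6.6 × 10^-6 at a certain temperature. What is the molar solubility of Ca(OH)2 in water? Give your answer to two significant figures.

s = 1.2 × 10^-2 M

Ca(OH)2(s) ⇌ Ca^2+(aq) + 2 OH^-(aq)
Ksp = [Ca^2+][OH^-]^2
Let s = molar solubility. Then [Ca^2+] = s and [OH^-] = 2s.
So Ksp = s × (2s)^2 = 4s^3
Solving, s = (6.6 × 10^-6/4)^(1/3) = 1.2 × 10^-2 M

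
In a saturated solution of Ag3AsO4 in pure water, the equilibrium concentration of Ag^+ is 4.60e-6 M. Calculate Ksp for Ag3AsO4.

Ag3AsO4(s) <=> 3 Ag^+(aq) + AsO4^3-(aq)
Stoichiometry gives [AsO4^3-] = (1/3)[Ag^+] = 1.533 x 10^-6 M.
Ksp = [Ag^+]^3[AsO4^3-]
Ksp = (4.60 × 10^-6)^3 × 1.533 × 10^-6 = 1.49 × 10^-22

Ksp = 1.49 × 10^-22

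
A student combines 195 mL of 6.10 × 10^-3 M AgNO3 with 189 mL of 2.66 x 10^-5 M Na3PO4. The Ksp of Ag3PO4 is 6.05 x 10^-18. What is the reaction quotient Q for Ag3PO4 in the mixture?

Total volume = 195 + 189 = 384 mL.
[Ag^+] = 6.10 × 10^-3 × (195/384) = 3.098 × 10^-3 M
[PO4^3-] = 2.66 × 10^-5 × (189/384) = 1.309 × 10^-5 M
Ag3PO4(s) ⇌ 3 Ag^+ + PO4^3-, so Q = [Ag^+]^3[PO4^3-]
Q = (3.098 × 10^-3)^3(1.309 x 10^-5) = 3.89 × 10^-13
Q > Ksp, so Ag3PO4 will precipitate.

3.89e-13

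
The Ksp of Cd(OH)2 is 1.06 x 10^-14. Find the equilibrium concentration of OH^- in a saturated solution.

[OH^-] = 2.77e-5 M

Cd(OH)2(s) <=> Cd^2+(aq) + 2 OH^-(aq)
Ksp = [Cd^2+][OH^-]^2
For each mole of Cd(OH)2 that dissolves: [Cd^2+] = s, [OH^-] = 2s.
Ksp = s(2s)^2 = 4s^3
Solving, s = (1.06 x 10^-14/4)^(1/3) = 1.384 × 10^-5 M
[OH^-] = 2s = 2.77 × 10^-5 M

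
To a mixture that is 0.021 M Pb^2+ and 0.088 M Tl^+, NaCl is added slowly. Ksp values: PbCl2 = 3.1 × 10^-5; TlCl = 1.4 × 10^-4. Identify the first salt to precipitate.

TlCl

Precipitation of each salt starts when its ion product equals its Ksp.
For PbCl2: 3.1 × 10^-5 = 0.021 × [Cl^-]^2  ⇒  [Cl^-] = 3.8 × 10^-2 M.
For TlCl: 1.4 × 10^-4 = 0.088 × [Cl^-]  ⇒  [Cl^-] = 1.6 x 10^-3 M.
The salt with the lower threshold [Cl^-] precipitates first: TlCl.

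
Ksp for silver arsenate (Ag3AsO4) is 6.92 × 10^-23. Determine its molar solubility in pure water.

Ag3AsO4(s) <=> 3 Ag^+ + AsO4^3-
Ksp = [Ag^+]^3[AsO4^3-]
With molar solubility s: [Ag^+] = 3s, [AsO4^3-] = s.
So Ksp = (3s)^3 × s = 27s^4
s = (6.92 × 10^-23 / 27)^(1/4) = 1.27 x 10^-6 M

1.27 × 10^-6 M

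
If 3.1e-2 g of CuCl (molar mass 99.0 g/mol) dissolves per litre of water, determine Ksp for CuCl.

Molar solubility s = (3.1 x 10^-2 g/L) / (99.0 g/mol) = 3.13 × 10^-4 M.
CuCl(s) ⇌ Cu^+(aq) + Cl^-(aq)
For each mole of CuCl that dissolves: [Cu^+] = s, [Cl^-] = s.
Ksp = [Cu^+][Cl^-]
Ksp = (s)(s) = s^2
Ksp = (3.13 x 10^-4)^2 = 9.8 × 10^-8

Ksp ≈ 9.8 × 10^-8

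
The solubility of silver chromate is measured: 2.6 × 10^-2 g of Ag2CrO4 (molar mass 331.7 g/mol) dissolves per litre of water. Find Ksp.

Molar solubility s = (2.6 x 10^-2 g/L) / (331.7 g/mol) = 7.84 x 10^-5 M.
Ag2CrO4(s) ⇌ 2 Ag^+(aq) + CrO4^2-(aq)
For each mole of Ag2CrO4 that dissolves: [Ag^+] = 2s, [CrO4^2-] = s.
Ksp = [Ag^+]^2[CrO4^2-]
Substituting: Ksp = (2s)^2s = 4s^3
With s = 7.84 × 10^-5: Ksp = 1.9 × 10^-12

Ksp = 1.9e-12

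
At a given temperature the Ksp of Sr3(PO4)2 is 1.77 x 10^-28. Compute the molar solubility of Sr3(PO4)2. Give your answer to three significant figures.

s = 1.10e-6 M

Sr3(PO4)2(s) ⇌ 3 Sr^2+ + 2 PO4^3-
Ksp = [Sr^2+]^3[PO4^3-]^2
Let s = molar solubility. Then [Sr^2+] = 3s and [PO4^3-] = 2s.
So Ksp = (3s)^3 × (2s)^2 = 108s^5
s = (1.77 x 10^-28 / 108)^(1/5) = 1.10 x 10^-6 M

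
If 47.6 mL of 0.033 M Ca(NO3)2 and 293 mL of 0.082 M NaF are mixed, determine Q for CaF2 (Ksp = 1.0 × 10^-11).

Total volume = 47.6 + 293 = 340.6 mL.
[Ca^2+] = 3.3 x 10^-2 × (47.6/340.6) = 4.61 × 10^-3 M
[F^-] = 8.2 × 10^-2 × (293/340.6) = 7.05 × 10^-2 M
CaF2(s) ⇌ Ca^2+(aq) + 2 F^-(aq), so Q = [Ca^2+][F^-]^2
Q = (4.61 × 10^-3)(7.05 × 10^-2)^2 = 2.3 x 10^-5
Q > Ksp, so CaF2 will precipitate.

Q ≈ 2.3 × 10^-5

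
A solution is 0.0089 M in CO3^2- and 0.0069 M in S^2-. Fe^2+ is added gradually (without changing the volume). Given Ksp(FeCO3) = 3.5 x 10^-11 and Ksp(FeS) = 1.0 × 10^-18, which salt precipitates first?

Each salt begins to precipitate when Q = Ksp, i.e. when [Fe^2+] reaches its threshold.
For FeCO3: 3.5 x 10^-11 = 0.0089 × [Fe^2+]  ⇒  [Fe^2+] = 3.9 × 10^-9 M.
For FeS: 1.0 × 10^-18 = 0.0069 × [Fe^2+]  ⇒  [Fe^2+] = 1.4 × 10^-16 M.
The salt with the lower threshold [Fe^2+] precipitates first: FeS.

FeS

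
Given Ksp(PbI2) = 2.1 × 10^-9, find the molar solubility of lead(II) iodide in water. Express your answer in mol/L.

8.1e-4 M

PbI2(s) <=> Pb^2+ + 2 I^-
Ksp = [Pb^2+][I^-]^2
For each mole of PbI2 that dissolves: [Pb^2+] = s, [I^-] = 2s.
Substituting: Ksp = s(2s)^2 = 4s^3
Solving, s = (2.1 × 10^-9/4)^(1/3) = 8.1 × 10^-4 M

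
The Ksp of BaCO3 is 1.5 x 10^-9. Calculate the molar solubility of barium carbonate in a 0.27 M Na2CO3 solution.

BaCO3(s) ⇌ Ba^2+(aq) + CO3^2-(aq)
Ksp = [Ba^2+][CO3^2-]
Let s = moles of BaCO3 that dissolve per litre. [Ba^2+] = s, [CO3^2-] = 0.27 + s ≈ 0.27 (Ksp is small, so little additional dissolves).
Ksp ≈ s × 0.27
s = 5.6 x 10^-9 M
Check: s = 5.6 x 10^-9 ≪ 0.27, so the approximation is valid.

5.6 × 10^-9 M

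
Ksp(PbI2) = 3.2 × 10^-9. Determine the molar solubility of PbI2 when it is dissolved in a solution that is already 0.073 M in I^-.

PbI2(s) ⇌ Pb^2+(aq) + 2 I^-(aq)
Ksp = [Pb^2+][I^-]^2
Let s be the molar solubility in this solution. [Pb^2+] = s, [I^-] = 0.073 + 2s ≈ 0.073 (common-ion effect: I^- is already 0.073 M).
Ksp ≈ s × (0.073)^2
s = 6.0 x 10^-7 M
Check: 2s = 1.2 × 10^-6 ≪ 0.073, so the approximation is valid.

s = 6.0 × 10^-7 M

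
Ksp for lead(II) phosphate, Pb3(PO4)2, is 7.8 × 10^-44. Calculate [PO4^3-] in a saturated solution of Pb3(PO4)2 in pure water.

1.9e-9 M

Pb3(PO4)2(s) ⇌ 3 Pb^2+ + 2 PO4^3-
Ksp = [Pb^2+]^3[PO4^3-]^2
For each mole of Pb3(PO4)2 that dissolves: [Pb^2+] = 3s, [PO4^3-] = 2s.
So Ksp = (3s)^3 × (2s)^2 = 108s^5
s^5 = 7.8 × 10^-44 / 108, so s = 9.37 x 10^-10 M
[PO4^3-] = 2s = 1.9 x 10^-9 M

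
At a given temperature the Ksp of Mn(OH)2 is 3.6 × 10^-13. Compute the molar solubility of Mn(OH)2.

s ≈ 4.5 × 10^-5 M

Mn(OH)2(s) <=> Mn^2+(aq) + 2 OH^-(aq)
Ksp = [Mn^2+][OH^-]^2
If s mol/L of Mn(OH)2 dissolves, [Mn^2+] = s and [OH^-] = 2s.
So Ksp = s × (2s)^2 = 4s^3
s = (3.6 × 10^-13 / 4)^(1/3) = 4.5 × 10^-5 M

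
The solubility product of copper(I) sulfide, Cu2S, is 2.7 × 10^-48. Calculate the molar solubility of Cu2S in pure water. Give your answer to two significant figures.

s ≈ 8.8 × 10^-17 M

Cu2S(s) <=> 2 Cu^+ + S^2-
Ksp = [Cu^+]^2[S^2-]
With molar solubility s: [Cu^+] = 2s, [S^2-] = s.
So Ksp = (2s)^2 × s = 4s^3
s = (2.7 × 10^-48 / 4)^(1/3) = 8.8 × 10^-17 M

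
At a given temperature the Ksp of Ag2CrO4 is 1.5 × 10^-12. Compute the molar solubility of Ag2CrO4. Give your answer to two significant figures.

7.2 × 10^-5 M

Ag2CrO4(s) <=> 2 Ag^+ + CrO4^2-
Ksp = [Ag^+]^2[CrO4^2-]
If s mol/L of Ag2CrO4 dissolves, [Ag^+] = 2s and [CrO4^2-] = s.
So Ksp = (2s)^2 × s = 4s^3
s = (1.5 × 10^-12 / 4)^(1/3) = 7.2 x 10^-5 M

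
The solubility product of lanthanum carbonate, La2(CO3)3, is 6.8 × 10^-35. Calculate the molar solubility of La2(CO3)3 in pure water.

s = 5.8e-8 M

La2(CO3)3(s) ⇌ 2 La^3+ + 3 CO3^2-
Ksp = [La^3+]^2[CO3^2-]^3
Let s = molar solubility. Then [La^3+] = 2s and [CO3^2-] = 3s.
So Ksp = (2s)^2 × (3s)^3 = 108s^5
s^5 = 6.8 × 10^-35 / 108, so s = 5.8 × 10^-8 M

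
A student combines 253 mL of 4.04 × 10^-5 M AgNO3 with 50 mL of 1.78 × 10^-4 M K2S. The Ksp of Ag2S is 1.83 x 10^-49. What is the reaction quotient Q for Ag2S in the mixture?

Total volume = 253 + 50 = 303 mL.
[Ag^+] = 4.04 x 10^-5 × (253/303) = 3.373 × 10^-5 M
[S^2-] = 1.78 x 10^-4 × (50/303) = 2.937 x 10^-5 M
Ag2S(s) <=> 2 Ag^+(aq) + S^2-(aq), so Q = [Ag^+]^2[S^2-]
Q = (3.373 × 10^-5)^2(2.937 × 10^-5) = 3.34 × 10^-14
Q > Ksp, so Ag2S will precipitate.

Q ≈ 3.34 × 10^-14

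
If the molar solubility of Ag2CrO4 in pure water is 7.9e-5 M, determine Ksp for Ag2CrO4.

Ag2CrO4(s) ⇌ 2 Ag^+ + CrO4^2-
With molar solubility s: [Ag^+] = 2s, [CrO4^2-] = s.
Ksp = [Ag^+]^2[CrO4^2-]
Substituting: Ksp = (2s)^2s = 4s^3
Ksp = 4 × (7.9 × 10^-5)^3 = 2.0 x 10^-12

Ksp = 2.0e-12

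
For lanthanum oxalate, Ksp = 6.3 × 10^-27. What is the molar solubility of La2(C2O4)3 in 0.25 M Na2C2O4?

La2(C2O4)3(s) ⇌ 2 La^3+ + 3 C2O4^2-
Ksp = [La^3+]^2[C2O4^2-]^3
Let s be the molar solubility in this solution. [La^3+] = 2s, [C2O4^2-] = 0.25 + 3s ≈ 0.25 (Ksp is small, so little additional dissolves).
Ksp ≈ (2s)^2 × (0.25)^3
s = 3.2 × 10^-13 M
Check: 3s = 9.5 × 10^-13 ≪ 0.25, so the approximation is valid.

s ≈ 3.2 x 10^-13 M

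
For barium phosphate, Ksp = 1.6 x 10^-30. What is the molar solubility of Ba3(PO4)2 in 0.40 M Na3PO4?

s ≈ 7.2e-11 M

Ba3(PO4)2(s) ⇌ 3 Ba^2+(aq) + 2 PO4^3-(aq)
Ksp = [Ba^2+]^3[PO4^3-]^2
If s mol/L dissolves here, [Ba^2+] = 3s, [PO4^3-] = 0.40 + 2s ≈ 0.40 (Ksp is small, so little additional dissolves).
Ksp ≈ (3s)^3 × (0.40)^2
s = 7.2 x 10^-11 M
Check: 2s = 1.4 × 10^-10 ≪ 0.40, so the approximation is valid.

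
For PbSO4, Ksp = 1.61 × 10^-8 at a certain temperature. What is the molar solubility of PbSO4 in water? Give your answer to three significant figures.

PbSO4(s) ⇌ Pb^2+(aq) + SO4^2-(aq)
Ksp = [Pb^2+][SO4^2-]
For each mole of PbSO4 that dissolves: [Pb^2+] = s, [SO4^2-] = s.
Ksp = s × s = s^2
s = √(1.61 × 10^-8) = 1.27 × 10^-4 M

1.27e-4 M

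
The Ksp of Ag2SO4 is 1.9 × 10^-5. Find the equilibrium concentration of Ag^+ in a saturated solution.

Ag2SO4(s) ⇌ 2 Ag^+(aq) + SO4^2-(aq)
Ksp = [Ag^+]^2[SO4^2-]
With molar solubility s: [Ag^+] = 2s, [SO4^2-] = s.
Substituting: Ksp = (2s)^2s = 4s^3
s^3 = 1.9 × 10^-5 / 4, so s = 1.68 x 10^-2 M
[Ag^+] = 2s = 3.4 × 10^-2 M

0.034 M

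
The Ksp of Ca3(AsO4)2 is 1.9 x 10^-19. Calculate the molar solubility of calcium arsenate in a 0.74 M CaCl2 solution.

s = 3.4 × 10^-10 M

Ca3(AsO4)2(s) <=> 3 Ca^2+ + 2 AsO4^3-
Ksp = [Ca^2+]^3[AsO4^3-]^2
If s mol/L dissolves here, [Ca^2+] = 0.74 + 3s ≈ 0.74, [AsO4^3-] = 2s (common-ion effect: Ca^2+ is already 0.74 M).
Ksp ≈ (0.74)^3 × (2s)^2
s = 3.4 × 10^-10 M
Check: 3s = 1.0 × 10^-9 ≪ 0.74, so the approximation is valid.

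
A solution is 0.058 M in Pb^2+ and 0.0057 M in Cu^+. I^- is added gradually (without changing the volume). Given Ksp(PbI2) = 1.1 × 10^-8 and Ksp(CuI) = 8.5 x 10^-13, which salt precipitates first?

CuI

Each salt begins to precipitate when Q = Ksp, i.e. when [I^-] reaches its threshold.
For PbI2: 1.1 × 10^-8 = 0.058 × [I^-]^2  ⇒  [I^-] = 4.4 × 10^-4 M.
For CuI: 8.5 x 10^-13 = 0.0057 × [I^-]  ⇒  [I^-] = 1.5 × 10^-10 M.
The salt with the lower threshold [I^-] precipitates first: CuI.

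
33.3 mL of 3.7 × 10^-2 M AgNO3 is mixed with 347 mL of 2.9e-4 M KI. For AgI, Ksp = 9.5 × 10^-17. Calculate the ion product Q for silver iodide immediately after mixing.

Total volume = 33.3 + 347 = 380.3 mL.
[Ag^+] = 3.7 × 10^-2 × (33.3/380.3) = 3.24 × 10^-3 M
[I^-] = 2.9 × 10^-4 × (347/380.3) = 2.65 × 10^-4 M
AgI(s) <=> Ag^+ + I^-, so Q = [Ag^+][I^-]
Q = (3.24 × 10^-3)(2.65 x 10^-4) = 8.6 × 10^-7
Q > Ksp, so AgI will precipitate.

8.6 × 10^-7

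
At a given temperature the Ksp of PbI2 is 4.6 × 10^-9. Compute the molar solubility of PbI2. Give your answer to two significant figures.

s = 1.0e-3 M

PbI2(s) ⇌ Pb^2+ + 2 I^-
Ksp = [Pb^2+][I^-]^2
For each mole of PbI2 that dissolves: [Pb^2+] = s, [I^-] = 2s.
Ksp = s(2s)^2 = 4s^3
s^3 = 4.6 × 10^-9 / 4, so s = 1.0 x 10^-3 M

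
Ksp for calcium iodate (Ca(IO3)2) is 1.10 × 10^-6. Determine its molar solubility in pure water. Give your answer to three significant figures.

Ca(IO3)2(s) ⇌ Ca^2+(aq) + 2 IO3^-(aq)
Ksp = [Ca^2+][IO3^-]^2
If s mol/L of Ca(IO3)2 dissolves, [Ca^2+] = s and [IO3^-] = 2s.
So Ksp = s × (2s)^2 = 4s^3
s = (1.10 × 10^-6 / 4)^(1/3) = 6.50 x 10^-3 M

s = 6.50 × 10^-3 M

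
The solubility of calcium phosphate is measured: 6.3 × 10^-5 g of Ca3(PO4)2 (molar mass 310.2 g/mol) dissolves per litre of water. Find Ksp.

Ksp ≈ 3.7 x 10^-32

Molar solubility s = (6.3 × 10^-5 g/L) / (310.2 g/mol) = 2.03 × 10^-7 M.
Ca3(PO4)2(s) ⇌ 3 Ca^2+(aq) + 2 PO4^3-(aq)
Let s = molar solubility. Then [Ca^2+] = 3s and [PO4^3-] = 2s.
Ksp = [Ca^2+]^3[PO4^3-]^2
So Ksp = (3s)^3 × (2s)^2 = 108s^5
Ksp = 108 × (2.03 × 10^-7)^5 = 3.7 x 10^-32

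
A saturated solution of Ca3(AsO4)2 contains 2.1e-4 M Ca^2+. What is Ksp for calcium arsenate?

Ca3(AsO4)2(s) <=> 3 Ca^2+(aq) + 2 AsO4^3-(aq)
Stoichiometry gives [AsO4^3-] = (2/3)[Ca^2+] = 1.40 × 10^-4 M.
Ksp = [Ca^2+]^3[AsO4^3-]^2
Ksp = (2.1 x 10^-4)^3 × (1.40 x 10^-4)^2 = 1.8 × 10^-19

Ksp ≈ 1.8e-19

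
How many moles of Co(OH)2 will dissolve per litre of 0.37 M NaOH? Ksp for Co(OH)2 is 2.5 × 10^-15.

s ≈ 1.8 x 10^-14 M

Co(OH)2(s) ⇌ Co^2+ + 2 OH^-
Ksp = [Co^2+][OH^-]^2
Let s be the molar solubility in this solution. [Co^2+] = s, [OH^-] = 0.37 + 2s ≈ 0.37 (common-ion effect: OH^- is already 0.37 M).
Ksp ≈ s × (0.37)^2
s = 1.8 × 10^-14 M
Check: 2s = 3.7 × 10^-14 ≪ 0.37, so the approximation is valid.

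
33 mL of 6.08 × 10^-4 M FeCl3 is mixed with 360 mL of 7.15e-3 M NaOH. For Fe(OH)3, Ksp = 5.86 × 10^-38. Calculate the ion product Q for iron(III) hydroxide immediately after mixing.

Total volume = 33 + 360 = 393 mL.
[Fe^3+] = 6.08 × 10^-4 × (33/393) = 5.105 × 10^-5 M
[OH^-] = 7.15 x 10^-3 × (360/393) = 6.550 × 10^-3 M
Fe(OH)3(s) <=> Fe^3+(aq) + 3 OH^-(aq), so Q = [Fe^3+][OH^-]^3
Q = (5.105 × 10^-5)(6.550 x 10^-3)^3 = 1.43 × 10^-11
Q > Ksp, so Fe(OH)3 will precipitate.

1.43 x 10^-11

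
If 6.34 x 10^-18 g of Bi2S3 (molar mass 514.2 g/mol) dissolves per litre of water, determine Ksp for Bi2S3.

Ksp ≈ 3.08 × 10^-98

Molar solubility s = (6.34 × 10^-18 g/L) / (514.2 g/mol) = 1.233 × 10^-20 M.
Bi2S3(s) ⇌ 2 Bi^3+(aq) + 3 S^2-(aq)
With molar solubility s: [Bi^3+] = 2s, [S^2-] = 3s.
Ksp = [Bi^3+]^2[S^2-]^3
Substituting: Ksp = (2s)^2(3s)^3 = 108s^5
With s = 1.233 × 10^-20: Ksp = 3.08 × 10^-98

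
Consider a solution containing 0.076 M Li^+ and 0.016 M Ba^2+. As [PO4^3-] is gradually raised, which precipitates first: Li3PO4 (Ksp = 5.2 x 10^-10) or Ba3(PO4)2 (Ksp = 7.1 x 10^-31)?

Each salt begins to precipitate when Q = Ksp, i.e. when [PO4^3-] reaches its threshold.
For Li3PO4: 5.2 x 10^-10 = (0.076)^3 × [PO4^3-]  ⇒  [PO4^3-] = 1.2 × 10^-6 M.
For Ba3(PO4)2: 7.1 x 10^-31 = (0.016)^3 × [PO4^3-]^2  ⇒  [PO4^3-] = 4.2 × 10^-13 M.
The salt with the lower threshold [PO4^3-] precipitates first: Ba3(PO4)2.

Ba3(PO4)2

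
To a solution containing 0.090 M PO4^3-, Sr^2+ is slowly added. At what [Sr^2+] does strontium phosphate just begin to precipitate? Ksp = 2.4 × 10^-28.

[Sr^2+] = 3.1e-9 M

Sr3(PO4)2(s) ⇌ 3 Sr^2+ + 2 PO4^3-
Ksp = [Sr^2+]^3[PO4^3-]^2
Precipitation begins when Q = Ksp. With [PO4^3-] = 0.090 M:
2.4 × 10^-28 = (0.090)^2 × [Sr^2+]^3
[Sr^2+] = (2.4 × 10^-28 / 8.10 × 10^-3)^(1/3) = 3.1 × 10^-9 M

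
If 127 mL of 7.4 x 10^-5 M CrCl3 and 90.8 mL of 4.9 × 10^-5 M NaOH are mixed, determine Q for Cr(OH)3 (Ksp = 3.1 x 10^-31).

Q ≈ 3.7 x 10^-19

Total volume = 127 + 90.8 = 217.8 mL.
[Cr^3+] = 7.4 × 10^-5 × (127/217.8) = 4.31 × 10^-5 M
[OH^-] = 4.9 x 10^-5 × (90.8/217.8) = 2.04 × 10^-5 M
Cr(OH)3(s) ⇌ Cr^3+(aq) + 3 OH^-(aq), so Q = [Cr^3+][OH^-]^3
Q = (4.31 × 10^-5)(2.04 x 10^-5)^3 = 3.7 × 10^-19
Q > Ksp, so Cr(OH)3 will precipitate.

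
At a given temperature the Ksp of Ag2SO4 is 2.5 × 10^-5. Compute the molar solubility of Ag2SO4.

s ≈ 0.018 M

Ag2SO4(s) ⇌ 2 Ag^+ + SO4^2-
Ksp = [Ag^+]^2[SO4^2-]
Let s = molar solubility. Then [Ag^+] = 2s and [SO4^2-] = s.
Substituting: Ksp = (2s)^2s = 4s^3
s = (2.5 × 10^-5 / 4)^(1/3) = 1.8 × 10^-2 M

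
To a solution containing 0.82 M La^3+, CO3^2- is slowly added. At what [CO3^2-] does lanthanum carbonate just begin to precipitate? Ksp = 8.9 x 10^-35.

La2(CO3)3(s) <=> 2 La^3+(aq) + 3 CO3^2-(aq)
Ksp = [La^3+]^2[CO3^2-]^3
Precipitation begins when Q = Ksp. With [La^3+] = 0.82 M:
8.9 x 10^-35 = (0.82)^2 × [CO3^2-]^3
[CO3^2-] = (8.9 x 10^-35 / 6.72 × 10^-1)^(1/3) = 5.1 x 10^-12 M

5.1 x 10^-12 M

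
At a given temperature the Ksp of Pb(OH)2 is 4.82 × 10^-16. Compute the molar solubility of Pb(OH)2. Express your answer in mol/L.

Pb(OH)2(s) <=> Pb^2+ + 2 OH^-
Ksp = [Pb^2+][OH^-]^2
Let s = molar solubility. Then [Pb^2+] = s and [OH^-] = 2s.
So Ksp = s × (2s)^2 = 4s^3
s = (4.82 × 10^-16 / 4)^(1/3) = 4.94 × 10^-6 M

4.94e-6 M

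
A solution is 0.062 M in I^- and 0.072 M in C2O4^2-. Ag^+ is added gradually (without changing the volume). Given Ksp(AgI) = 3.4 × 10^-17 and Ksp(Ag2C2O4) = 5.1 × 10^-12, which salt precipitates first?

Each salt begins to precipitate when Q = Ksp, i.e. when [Ag^+] reaches its threshold.
For AgI: 3.4 × 10^-17 = 0.062 × [Ag^+]  ⇒  [Ag^+] = 5.5 × 10^-16 M.
For Ag2C2O4: 5.1 × 10^-12 = 0.072 × [Ag^+]^2  ⇒  [Ag^+] = 8.4 x 10^-6 M.
The salt with the lower threshold [Ag^+] precipitates first: AgI.

AgI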